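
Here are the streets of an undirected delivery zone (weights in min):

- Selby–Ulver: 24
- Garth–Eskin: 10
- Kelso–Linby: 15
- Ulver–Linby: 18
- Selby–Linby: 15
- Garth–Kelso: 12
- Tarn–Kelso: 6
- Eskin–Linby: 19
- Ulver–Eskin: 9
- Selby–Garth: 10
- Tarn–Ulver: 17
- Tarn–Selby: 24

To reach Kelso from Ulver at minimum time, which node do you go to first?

Tarn

Enumerating some paths:
Ulver → Linby → Kelso: 18+15 = 33
Ulver → Eskin → Garth → Kelso: 9+10+12 = 31
Ulver → Tarn → Kelso: 17+6 = 23
Cheapest is Ulver → Tarn → Kelso at 23 min.
So from Ulver the first move is to Tarn.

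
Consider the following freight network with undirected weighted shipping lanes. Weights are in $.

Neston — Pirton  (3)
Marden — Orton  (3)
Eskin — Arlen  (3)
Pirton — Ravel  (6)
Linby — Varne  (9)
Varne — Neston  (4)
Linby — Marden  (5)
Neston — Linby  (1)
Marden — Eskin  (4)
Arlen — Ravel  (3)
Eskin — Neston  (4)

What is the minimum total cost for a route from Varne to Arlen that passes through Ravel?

$16

Shortest Varne→Ravel: Varne → Neston → Pirton → Ravel = 13
Best Ravel to Arlen: Ravel → Arlen costing 3
Total via Ravel: 13 + 3 = $16.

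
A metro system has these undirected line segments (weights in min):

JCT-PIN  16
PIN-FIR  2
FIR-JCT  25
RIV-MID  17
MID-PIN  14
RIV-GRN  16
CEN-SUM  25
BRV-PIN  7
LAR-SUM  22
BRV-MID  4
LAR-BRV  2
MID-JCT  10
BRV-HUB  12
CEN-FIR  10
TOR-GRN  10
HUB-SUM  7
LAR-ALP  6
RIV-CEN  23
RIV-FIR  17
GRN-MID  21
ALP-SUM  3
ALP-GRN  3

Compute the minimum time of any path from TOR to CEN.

Candidate routes:
TOR - GRN - ALP - LAR - BRV - PIN - FIR - CEN: 10+3+6+2+7+2+10 = 40
TOR - GRN - ALP - SUM - CEN: 10+3+3+25 = 41
TOR - GRN - RIV - CEN: 10+16+23 = 49
Cheapest is TOR - GRN - ALP - LAR - BRV - PIN - FIR - CEN at 40 min.

40 min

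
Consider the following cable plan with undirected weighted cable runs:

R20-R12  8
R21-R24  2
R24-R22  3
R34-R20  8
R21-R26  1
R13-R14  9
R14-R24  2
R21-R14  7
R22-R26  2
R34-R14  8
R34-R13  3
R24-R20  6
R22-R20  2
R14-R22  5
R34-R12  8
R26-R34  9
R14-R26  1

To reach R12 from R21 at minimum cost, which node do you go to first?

Compare a few routes:
R21 - R26 - R22 - R20 - R12: 1+2+2+8 = 13
R21 - R24 - R20 - R12: 2+6+8 = 16
R21 - R24 - R14 - R26 - R22 - R20 - R12: 2+2+1+2+2+8 = 17
R21 - R24 - R22 - R20 - R12: 2+3+2+8 = 15
The minimum is 13 via R21 - R26 - R22 - R20 - R12.
So from R21 the first move is to R26.

R26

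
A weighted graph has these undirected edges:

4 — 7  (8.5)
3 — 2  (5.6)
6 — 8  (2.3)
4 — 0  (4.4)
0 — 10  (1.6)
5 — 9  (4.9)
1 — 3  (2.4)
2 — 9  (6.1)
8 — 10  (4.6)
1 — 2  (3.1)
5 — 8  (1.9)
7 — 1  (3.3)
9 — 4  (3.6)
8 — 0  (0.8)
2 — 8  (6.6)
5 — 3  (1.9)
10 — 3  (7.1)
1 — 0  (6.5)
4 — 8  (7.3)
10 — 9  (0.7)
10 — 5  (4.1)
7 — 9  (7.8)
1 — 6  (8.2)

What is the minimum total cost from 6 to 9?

5.4

Running Dijkstra from 6:
6: 0
8: 2.3  (via 6)
0: 3.1  (via 8)
5: 4.2  (via 8)
10: 4.7  (via 0)
9: 5.4  (via 10)
Shortest route: 6–8–0–10–9 = 5.4.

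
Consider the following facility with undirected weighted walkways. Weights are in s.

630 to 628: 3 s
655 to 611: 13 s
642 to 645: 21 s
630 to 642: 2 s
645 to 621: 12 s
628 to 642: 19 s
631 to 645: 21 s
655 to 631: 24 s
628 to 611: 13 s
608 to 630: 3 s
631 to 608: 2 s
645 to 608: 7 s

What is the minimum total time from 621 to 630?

22 s

Settle nodes by increasing distance from 621:
621: 0
645: 12  (via 621)
608: 19  (via 645)
631: 21  (via 608)
630: 22  (via 608)
Shortest route: 621–645–608–630 = 22 s.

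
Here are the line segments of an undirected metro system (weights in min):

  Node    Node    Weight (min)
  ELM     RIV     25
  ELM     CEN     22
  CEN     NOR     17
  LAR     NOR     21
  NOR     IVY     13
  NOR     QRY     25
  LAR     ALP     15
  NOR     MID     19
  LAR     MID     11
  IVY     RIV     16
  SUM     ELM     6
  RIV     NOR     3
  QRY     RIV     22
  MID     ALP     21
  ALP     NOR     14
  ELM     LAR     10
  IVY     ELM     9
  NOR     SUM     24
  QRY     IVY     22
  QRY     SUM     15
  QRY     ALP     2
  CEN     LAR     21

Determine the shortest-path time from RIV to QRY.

Enumerating some paths:
RIV → QRY: 22 = 22
RIV → NOR → ALP → QRY: 3+14+2 = 19
Cheapest is RIV → NOR → ALP → QRY at 19 min.

19 min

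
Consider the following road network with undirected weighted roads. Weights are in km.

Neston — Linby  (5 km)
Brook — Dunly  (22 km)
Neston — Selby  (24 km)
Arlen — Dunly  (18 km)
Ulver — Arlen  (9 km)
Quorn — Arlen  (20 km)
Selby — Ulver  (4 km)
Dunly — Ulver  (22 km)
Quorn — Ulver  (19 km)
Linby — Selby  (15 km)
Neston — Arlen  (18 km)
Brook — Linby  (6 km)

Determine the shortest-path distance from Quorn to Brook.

44 km

Settle nodes by increasing distance from Quorn:
Quorn: 0
Ulver: 19  (via Quorn)
Arlen: 20  (via Quorn)
Selby: 23  (via Ulver)
Dunly: 38  (via Arlen)
Linby: 38  (via Selby)
Neston: 38  (via Arlen)
Brook: 44  (via Linby)
Shortest route: Quorn–Ulver–Selby–Linby–Brook = 44 km.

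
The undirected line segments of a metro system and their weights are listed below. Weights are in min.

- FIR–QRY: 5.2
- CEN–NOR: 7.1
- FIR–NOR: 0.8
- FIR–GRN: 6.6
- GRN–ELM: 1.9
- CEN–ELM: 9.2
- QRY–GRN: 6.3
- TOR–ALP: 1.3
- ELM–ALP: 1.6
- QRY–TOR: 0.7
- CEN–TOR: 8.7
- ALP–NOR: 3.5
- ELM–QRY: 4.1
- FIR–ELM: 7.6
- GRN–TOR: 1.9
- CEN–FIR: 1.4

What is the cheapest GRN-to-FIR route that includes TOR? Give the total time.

7.5 min

Shortest GRN→TOR: GRN–TOR = 1.9
Best TOR to FIR: TOR–ALP–NOR–FIR costing 5.6
Total via TOR: 1.9 + 5.6 = 7.5 min.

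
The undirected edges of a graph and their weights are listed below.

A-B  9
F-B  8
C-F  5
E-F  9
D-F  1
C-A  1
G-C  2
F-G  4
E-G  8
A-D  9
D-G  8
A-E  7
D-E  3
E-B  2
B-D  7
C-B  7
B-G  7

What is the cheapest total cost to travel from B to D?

Enumerating some paths:
B–E–D: 2+3 = 5
B–F–D: 8+1 = 9
B–D: 7 = 7
Cheapest is B–E–D at 5.

5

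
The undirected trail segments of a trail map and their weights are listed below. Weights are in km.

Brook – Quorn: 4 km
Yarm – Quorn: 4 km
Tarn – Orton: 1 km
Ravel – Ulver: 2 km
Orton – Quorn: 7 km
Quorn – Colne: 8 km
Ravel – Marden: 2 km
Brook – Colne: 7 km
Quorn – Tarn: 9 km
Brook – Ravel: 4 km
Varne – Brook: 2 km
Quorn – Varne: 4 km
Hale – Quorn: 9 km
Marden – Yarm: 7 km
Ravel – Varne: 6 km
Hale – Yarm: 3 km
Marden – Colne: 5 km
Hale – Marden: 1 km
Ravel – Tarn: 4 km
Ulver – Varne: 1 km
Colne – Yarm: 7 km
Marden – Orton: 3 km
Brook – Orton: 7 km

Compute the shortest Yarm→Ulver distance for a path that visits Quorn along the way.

Shortest Yarm→Quorn: Yarm → Quorn = 4
Best Quorn to Ulver: Quorn → Varne → Ulver costing 5
Total via Quorn: 4 + 5 = 9 km.

9 km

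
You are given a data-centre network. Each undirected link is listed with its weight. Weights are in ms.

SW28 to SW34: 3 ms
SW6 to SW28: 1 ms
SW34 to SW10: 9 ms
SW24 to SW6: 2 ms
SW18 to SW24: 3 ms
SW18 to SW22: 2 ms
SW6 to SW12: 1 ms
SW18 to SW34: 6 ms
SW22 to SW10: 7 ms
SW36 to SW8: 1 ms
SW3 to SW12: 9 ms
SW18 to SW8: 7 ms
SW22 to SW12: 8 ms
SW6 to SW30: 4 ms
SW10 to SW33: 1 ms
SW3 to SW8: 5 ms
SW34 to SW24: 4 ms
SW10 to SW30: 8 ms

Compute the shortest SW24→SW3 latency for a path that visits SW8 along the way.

Shortest SW24→SW8: SW24–SW18–SW8 = 10
Shortest SW8→SW3: SW8–SW3 = 5
Total via SW8: 10 + 5 = 15 ms.

15 ms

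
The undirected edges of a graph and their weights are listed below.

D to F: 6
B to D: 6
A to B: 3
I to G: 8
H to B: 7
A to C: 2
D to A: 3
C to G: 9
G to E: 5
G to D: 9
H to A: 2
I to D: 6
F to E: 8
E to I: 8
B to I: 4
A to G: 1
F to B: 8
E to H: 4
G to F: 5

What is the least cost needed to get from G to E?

Settle nodes by increasing distance from G:
G: 0
A: 1  (via G)
C: 3  (via A)
H: 3  (via A)
B: 4  (via A)
D: 4  (via A)
E: 5  (via G)
Shortest route: G → E = 5.

5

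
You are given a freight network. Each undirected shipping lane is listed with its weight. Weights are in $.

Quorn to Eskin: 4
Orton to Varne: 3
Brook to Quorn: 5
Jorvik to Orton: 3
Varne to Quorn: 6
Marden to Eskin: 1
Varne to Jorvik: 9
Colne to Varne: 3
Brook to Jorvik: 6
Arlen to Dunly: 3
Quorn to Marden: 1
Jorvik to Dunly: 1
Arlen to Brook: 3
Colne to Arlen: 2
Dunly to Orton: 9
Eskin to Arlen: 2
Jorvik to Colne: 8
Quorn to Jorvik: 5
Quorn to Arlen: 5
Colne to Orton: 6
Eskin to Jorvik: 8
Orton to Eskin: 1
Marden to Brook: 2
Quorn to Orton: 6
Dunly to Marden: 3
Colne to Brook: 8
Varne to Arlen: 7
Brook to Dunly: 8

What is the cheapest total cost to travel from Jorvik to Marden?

$4

Shortest distances from Jorvik:
Jorvik: 0
Dunly: 1  (via Jorvik)
Orton: 3  (via Jorvik)
Eskin: 4  (via Orton)
Marden: 4  (via Dunly)
Shortest route: Jorvik → Dunly → Marden = $4.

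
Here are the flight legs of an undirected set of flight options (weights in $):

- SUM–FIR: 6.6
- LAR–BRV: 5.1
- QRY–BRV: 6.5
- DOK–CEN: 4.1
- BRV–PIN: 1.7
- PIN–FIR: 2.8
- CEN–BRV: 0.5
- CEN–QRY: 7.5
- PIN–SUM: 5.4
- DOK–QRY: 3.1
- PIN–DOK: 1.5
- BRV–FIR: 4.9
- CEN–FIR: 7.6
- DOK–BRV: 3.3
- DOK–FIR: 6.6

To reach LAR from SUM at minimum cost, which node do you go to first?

Compare a few routes:
SUM - PIN - BRV - LAR: 5.4+1.7+5.1 = 12.2
SUM - FIR - PIN - BRV - LAR: 6.6+2.8+1.7+5.1 = 16.2
SUM - PIN - DOK - BRV - LAR: 5.4+1.5+3.3+5.1 = 15.3
Cheapest is SUM - PIN - BRV - LAR at $12.2.
So from SUM the first move is to PIN.

PIN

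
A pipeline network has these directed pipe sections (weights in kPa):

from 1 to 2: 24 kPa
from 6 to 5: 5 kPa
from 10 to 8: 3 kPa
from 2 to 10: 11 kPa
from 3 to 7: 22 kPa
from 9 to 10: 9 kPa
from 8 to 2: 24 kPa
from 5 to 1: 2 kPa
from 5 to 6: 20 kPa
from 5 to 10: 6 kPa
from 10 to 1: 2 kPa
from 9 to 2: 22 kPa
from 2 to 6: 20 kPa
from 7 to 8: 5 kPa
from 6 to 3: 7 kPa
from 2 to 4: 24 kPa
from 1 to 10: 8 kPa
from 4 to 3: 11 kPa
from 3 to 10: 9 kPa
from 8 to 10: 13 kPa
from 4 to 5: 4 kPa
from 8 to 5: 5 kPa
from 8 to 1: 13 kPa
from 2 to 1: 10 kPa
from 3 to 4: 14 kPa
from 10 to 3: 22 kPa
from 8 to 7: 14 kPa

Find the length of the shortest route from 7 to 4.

51 kPa

Settle nodes by increasing distance from 7:
7: 0
8: 5  (via 7)
5: 10  (via 8)
1: 12  (via 5)
10: 16  (via 5)
2: 29  (via 8)
6: 30  (via 5)
3: 37  (via 6)
4: 51  (via 3)
Shortest route: 7–8–5–6–3–4 = 51 kPa.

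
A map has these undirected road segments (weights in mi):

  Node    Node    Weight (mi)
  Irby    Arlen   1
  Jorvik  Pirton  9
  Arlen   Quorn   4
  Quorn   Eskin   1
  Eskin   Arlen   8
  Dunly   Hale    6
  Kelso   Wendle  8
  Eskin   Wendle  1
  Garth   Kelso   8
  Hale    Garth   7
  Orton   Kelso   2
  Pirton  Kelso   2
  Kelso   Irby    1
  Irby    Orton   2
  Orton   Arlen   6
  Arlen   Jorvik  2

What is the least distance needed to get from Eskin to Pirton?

Enumerating some paths:
Eskin - Wendle - Kelso - Pirton: 1+8+2 = 11
Eskin - Quorn - Arlen - Irby - Kelso - Pirton: 1+4+1+1+2 = 9
Eskin - Arlen - Irby - Kelso - Pirton: 8+1+1+2 = 12
The minimum is 9 mi via Eskin - Quorn - Arlen - Irby - Kelso - Pirton.

9 mi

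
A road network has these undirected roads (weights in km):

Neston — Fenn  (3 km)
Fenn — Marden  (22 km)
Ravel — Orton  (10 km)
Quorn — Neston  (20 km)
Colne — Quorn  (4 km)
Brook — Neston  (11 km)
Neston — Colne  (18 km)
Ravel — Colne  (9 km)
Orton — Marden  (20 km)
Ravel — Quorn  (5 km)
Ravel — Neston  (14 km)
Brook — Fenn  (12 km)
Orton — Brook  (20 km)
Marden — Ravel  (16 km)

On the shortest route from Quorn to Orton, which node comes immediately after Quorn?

Ravel

Enumerating some paths:
Quorn - Ravel - Orton: 5+10 = 15
Quorn - Colne - Ravel - Orton: 4+9+10 = 23
The minimum is 15 km via Quorn - Ravel - Orton.
So from Quorn the first move is to Ravel.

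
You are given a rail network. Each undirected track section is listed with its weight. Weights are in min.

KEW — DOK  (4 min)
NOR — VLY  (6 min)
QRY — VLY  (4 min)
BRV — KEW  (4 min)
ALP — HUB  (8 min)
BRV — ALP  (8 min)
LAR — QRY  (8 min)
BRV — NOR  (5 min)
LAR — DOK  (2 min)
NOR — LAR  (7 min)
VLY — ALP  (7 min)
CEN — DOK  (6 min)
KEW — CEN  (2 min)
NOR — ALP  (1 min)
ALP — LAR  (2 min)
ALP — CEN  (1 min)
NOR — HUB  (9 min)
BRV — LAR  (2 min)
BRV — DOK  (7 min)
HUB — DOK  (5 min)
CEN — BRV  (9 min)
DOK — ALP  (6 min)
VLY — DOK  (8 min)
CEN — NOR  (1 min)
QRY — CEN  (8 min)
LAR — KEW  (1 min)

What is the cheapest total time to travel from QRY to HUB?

Enumerating some paths:
QRY → LAR → DOK → HUB: 8+2+5 = 15
QRY → CEN → ALP → HUB: 8+1+8 = 17
Cheapest is QRY → LAR → DOK → HUB at 15 min.

15 min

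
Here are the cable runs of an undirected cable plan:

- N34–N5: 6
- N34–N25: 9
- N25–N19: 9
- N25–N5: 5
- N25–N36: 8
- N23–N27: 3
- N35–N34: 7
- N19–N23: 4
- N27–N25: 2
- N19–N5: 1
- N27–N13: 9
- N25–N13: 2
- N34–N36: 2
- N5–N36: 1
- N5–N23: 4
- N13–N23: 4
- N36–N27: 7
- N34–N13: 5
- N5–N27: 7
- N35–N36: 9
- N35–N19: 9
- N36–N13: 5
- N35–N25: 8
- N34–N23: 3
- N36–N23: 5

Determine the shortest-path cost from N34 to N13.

5

Candidate routes:
N34 → N23 → N13: 3+4 = 7
N34 → N13: 5 = 5
Cheapest is N34 → N13 at 5.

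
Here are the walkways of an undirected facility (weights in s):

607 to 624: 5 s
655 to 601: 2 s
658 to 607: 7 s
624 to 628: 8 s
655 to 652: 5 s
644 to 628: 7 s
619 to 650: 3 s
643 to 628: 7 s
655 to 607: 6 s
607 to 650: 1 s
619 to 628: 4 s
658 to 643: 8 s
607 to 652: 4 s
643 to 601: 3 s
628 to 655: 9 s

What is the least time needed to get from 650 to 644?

Enumerating some paths:
650 → 607 → 655 → 628 → 644: 1+6+9+7 = 23
650 → 607 → 652 → 655 → 628 → 644: 1+4+5+9+7 = 26
650 → 607 → 624 → 628 → 644: 1+5+8+7 = 21
650 → 619 → 628 → 644: 3+4+7 = 14
Cheapest is 650 → 619 → 628 → 644 at 14 s.

14 s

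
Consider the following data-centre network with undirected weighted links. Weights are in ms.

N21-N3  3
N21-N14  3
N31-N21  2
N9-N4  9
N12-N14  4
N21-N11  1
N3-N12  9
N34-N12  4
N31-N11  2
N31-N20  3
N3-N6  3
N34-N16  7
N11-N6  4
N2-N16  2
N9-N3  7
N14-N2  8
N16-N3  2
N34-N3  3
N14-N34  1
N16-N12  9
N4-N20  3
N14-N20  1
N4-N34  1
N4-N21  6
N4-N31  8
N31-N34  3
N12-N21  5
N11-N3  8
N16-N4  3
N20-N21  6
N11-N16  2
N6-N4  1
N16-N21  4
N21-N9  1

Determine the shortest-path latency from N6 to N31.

Compare a few routes:
N6 - N11 - N31: 4+2 = 6
N6 - N4 - N34 - N31: 1+1+3 = 5
Cheapest is N6 - N4 - N34 - N31 at 5 ms.

5 ms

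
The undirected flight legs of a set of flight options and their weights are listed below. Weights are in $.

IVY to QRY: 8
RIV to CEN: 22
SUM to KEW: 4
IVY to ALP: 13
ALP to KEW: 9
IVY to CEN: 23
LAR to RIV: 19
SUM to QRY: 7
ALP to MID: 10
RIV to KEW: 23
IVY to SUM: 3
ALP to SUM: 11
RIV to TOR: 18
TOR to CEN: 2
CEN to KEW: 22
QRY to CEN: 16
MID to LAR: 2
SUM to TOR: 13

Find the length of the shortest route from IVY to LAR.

$25

Shortest distances from IVY:
IVY: 0
SUM: 3  (via IVY)
KEW: 7  (via SUM)
QRY: 8  (via IVY)
ALP: 13  (via IVY)
TOR: 16  (via SUM)
CEN: 18  (via TOR)
MID: 23  (via ALP)
LAR: 25  (via MID)
Shortest route: IVY–ALP–MID–LAR = $25.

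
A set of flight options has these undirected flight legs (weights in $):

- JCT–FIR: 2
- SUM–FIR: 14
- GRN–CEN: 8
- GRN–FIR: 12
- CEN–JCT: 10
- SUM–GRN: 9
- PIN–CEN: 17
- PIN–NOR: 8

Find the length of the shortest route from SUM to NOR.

$42

Compare a few routes:
SUM–FIR–JCT–CEN–PIN–NOR: 14+2+10+17+8 = 51
SUM–GRN–CEN–PIN–NOR: 9+8+17+8 = 42
Cheapest is SUM–GRN–CEN–PIN–NOR at $42.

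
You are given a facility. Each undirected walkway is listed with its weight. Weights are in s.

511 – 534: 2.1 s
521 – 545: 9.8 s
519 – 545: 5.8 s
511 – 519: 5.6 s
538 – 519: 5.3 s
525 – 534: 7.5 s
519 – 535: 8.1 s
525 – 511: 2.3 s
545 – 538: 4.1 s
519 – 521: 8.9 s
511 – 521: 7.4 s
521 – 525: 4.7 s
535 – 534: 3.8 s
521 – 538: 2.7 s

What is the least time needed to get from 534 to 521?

9.1 s

Running Dijkstra from 534:
534: 0
511: 2.1  (via 534)
535: 3.8  (via 534)
525: 4.4  (via 511)
519: 7.7  (via 511)
521: 9.1  (via 525)
Shortest route: 534 → 511 → 525 → 521 = 9.1 s.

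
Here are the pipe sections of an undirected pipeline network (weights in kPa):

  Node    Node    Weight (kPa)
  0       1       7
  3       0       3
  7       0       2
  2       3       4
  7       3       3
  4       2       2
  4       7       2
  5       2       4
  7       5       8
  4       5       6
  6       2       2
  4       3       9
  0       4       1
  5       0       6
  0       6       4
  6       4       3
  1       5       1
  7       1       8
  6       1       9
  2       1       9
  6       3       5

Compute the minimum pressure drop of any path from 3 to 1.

Compare a few routes:
3–0–5–1: 3+6+1 = 10
3–2–5–1: 4+4+1 = 9
The minimum is 9 kPa via 3–2–5–1.

9 kPa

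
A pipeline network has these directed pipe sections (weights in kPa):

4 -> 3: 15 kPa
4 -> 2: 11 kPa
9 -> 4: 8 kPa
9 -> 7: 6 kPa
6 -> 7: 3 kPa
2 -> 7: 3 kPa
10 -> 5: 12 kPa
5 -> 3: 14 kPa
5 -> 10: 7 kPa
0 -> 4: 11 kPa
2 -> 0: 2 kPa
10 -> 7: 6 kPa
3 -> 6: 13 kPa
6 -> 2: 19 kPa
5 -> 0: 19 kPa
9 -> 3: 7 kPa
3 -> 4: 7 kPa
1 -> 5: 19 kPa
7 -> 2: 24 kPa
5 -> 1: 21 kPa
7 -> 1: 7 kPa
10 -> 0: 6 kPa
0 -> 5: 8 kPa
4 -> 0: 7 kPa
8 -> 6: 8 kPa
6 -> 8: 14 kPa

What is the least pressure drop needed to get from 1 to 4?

Compare a few routes:
1 - 5 - 10 - 0 - 4: 19+7+6+11 = 43
1 - 5 - 0 - 4: 19+19+11 = 49
1 - 5 - 10 - 7 - 2 - 0 - 4: 19+7+6+24+2+11 = 69
1 - 5 - 3 - 4: 19+14+7 = 40
Cheapest is 1 - 5 - 3 - 4 at 40 kPa.

40 kPa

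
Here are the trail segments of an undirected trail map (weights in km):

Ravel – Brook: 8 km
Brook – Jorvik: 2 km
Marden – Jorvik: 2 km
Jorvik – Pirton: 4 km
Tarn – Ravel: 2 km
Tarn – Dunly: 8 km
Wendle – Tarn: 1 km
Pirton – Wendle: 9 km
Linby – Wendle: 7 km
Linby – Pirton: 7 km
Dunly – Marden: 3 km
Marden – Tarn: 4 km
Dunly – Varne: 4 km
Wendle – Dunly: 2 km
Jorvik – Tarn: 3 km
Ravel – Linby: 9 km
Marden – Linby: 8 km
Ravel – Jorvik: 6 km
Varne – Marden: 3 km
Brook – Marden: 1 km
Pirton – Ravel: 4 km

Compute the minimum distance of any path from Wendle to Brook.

6 km

Settle nodes by increasing distance from Wendle:
Wendle: 0
Tarn: 1  (via Wendle)
Dunly: 2  (via Wendle)
Ravel: 3  (via Tarn)
Jorvik: 4  (via Tarn)
Marden: 5  (via Tarn)
Varne: 6  (via Dunly)
Brook: 6  (via Jorvik)
Shortest route: Wendle–Tarn–Jorvik–Brook = 6 km.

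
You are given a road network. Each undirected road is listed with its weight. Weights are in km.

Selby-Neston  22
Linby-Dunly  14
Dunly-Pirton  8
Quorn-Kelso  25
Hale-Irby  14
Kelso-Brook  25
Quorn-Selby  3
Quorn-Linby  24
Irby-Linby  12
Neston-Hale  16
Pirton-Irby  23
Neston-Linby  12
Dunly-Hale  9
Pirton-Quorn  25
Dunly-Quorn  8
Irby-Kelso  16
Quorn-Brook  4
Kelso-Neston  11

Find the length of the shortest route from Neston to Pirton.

Settle nodes by increasing distance from Neston:
Neston: 0
Kelso: 11  (via Neston)
Linby: 12  (via Neston)
Hale: 16  (via Neston)
Selby: 22  (via Neston)
Irby: 24  (via Linby)
Dunly: 25  (via Hale)
Quorn: 25  (via Selby)
Brook: 29  (via Quorn)
Pirton: 33  (via Dunly)
Shortest route: Neston–Hale–Dunly–Pirton = 33 km.

33 km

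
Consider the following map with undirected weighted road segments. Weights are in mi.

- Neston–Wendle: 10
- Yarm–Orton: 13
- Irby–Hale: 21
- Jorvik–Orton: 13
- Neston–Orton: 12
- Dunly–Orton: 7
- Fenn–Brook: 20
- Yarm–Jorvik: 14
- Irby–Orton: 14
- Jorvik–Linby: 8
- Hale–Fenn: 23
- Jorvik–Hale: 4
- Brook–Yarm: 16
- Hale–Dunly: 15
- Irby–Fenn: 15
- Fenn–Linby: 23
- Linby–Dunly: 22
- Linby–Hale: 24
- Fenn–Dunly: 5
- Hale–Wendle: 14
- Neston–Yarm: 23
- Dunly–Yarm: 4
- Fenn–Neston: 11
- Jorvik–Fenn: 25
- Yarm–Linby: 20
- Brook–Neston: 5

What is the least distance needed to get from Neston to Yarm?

20 mi

Compare a few routes:
Neston → Yarm: 23 = 23
Neston → Brook → Yarm: 5+16 = 21
Neston → Fenn → Dunly → Yarm: 11+5+4 = 20
Neston → Orton → Dunly → Yarm: 12+7+4 = 23
The minimum is 20 mi via Neston → Fenn → Dunly → Yarm.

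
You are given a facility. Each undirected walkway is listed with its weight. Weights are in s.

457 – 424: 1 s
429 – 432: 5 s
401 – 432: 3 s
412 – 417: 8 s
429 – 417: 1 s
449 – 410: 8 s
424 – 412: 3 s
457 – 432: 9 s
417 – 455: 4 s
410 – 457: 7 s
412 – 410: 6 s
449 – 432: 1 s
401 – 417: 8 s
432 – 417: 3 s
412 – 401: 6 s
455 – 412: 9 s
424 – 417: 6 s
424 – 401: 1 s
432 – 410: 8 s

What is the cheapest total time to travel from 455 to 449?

8 s

Settle nodes by increasing distance from 455:
455: 0
417: 4  (via 455)
429: 5  (via 417)
432: 7  (via 417)
449: 8  (via 432)
Shortest route: 455–417–432–449 = 8 s.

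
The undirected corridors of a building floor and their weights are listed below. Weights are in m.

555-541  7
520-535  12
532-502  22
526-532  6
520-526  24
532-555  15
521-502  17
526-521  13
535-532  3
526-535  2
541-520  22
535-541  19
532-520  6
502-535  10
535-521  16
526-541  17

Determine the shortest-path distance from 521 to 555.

33 m

Candidate routes:
521–526–535–532–555: 13+2+3+15 = 33
521–535–532–555: 16+3+15 = 34
521–526–532–555: 13+6+15 = 34
Cheapest is 521–526–535–532–555 at 33 m.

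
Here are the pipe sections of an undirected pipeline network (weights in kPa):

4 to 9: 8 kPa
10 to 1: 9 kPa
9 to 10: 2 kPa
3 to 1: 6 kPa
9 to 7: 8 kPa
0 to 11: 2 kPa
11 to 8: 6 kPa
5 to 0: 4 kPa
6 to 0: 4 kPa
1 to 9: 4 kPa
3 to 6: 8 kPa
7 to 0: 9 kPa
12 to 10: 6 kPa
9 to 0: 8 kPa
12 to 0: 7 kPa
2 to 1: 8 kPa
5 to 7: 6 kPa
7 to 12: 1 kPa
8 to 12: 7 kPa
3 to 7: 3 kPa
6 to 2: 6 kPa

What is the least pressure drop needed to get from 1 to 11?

14 kPa

Enumerating some paths:
1–9–0–11: 4+8+2 = 14
1–2–6–0–11: 8+6+4+2 = 20
1–3–7–12–0–11: 6+3+1+7+2 = 19
Cheapest is 1–9–0–11 at 14 kPa.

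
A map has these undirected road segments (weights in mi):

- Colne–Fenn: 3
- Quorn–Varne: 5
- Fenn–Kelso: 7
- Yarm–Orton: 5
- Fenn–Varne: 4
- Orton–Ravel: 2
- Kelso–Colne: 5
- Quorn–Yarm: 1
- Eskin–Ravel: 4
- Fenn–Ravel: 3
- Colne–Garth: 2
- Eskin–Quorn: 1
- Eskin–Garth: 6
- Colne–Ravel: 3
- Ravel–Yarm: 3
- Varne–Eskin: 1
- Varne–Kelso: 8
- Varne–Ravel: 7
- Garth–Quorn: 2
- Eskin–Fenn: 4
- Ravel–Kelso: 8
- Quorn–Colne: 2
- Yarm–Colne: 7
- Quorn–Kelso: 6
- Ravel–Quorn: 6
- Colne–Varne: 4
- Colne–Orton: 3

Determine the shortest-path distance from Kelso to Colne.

Compare a few routes:
Kelso - Quorn - Colne: 6+2 = 8
Kelso - Colne: 5 = 5
Kelso - Fenn - Colne: 7+3 = 10
Kelso - Quorn - Garth - Colne: 6+2+2 = 10
The minimum is 5 mi via Kelso - Colne.

5 mi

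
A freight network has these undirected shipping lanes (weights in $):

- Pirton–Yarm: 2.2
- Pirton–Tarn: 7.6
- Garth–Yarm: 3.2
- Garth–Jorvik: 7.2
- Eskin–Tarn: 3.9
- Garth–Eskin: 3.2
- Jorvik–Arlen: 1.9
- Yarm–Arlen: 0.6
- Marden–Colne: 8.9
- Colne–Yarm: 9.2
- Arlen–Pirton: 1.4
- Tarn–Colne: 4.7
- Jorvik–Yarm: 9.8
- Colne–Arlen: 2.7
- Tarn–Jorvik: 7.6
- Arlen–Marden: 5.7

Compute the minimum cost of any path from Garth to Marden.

Candidate routes:
Garth–Yarm–Pirton–Arlen–Marden: 3.2+2.2+1.4+5.7 = 12.5
Garth–Yarm–Arlen–Marden: 3.2+0.6+5.7 = 9.5
Cheapest is Garth–Yarm–Arlen–Marden at $9.5.

$9.5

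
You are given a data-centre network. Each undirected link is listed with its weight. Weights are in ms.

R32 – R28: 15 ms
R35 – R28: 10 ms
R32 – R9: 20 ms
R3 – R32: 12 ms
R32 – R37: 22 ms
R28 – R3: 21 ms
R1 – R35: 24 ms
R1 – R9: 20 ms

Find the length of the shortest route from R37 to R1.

Shortest distances from R37:
R37: 0
R32: 22  (via R37)
R3: 34  (via R32)
R28: 37  (via R32)
R9: 42  (via R32)
R35: 47  (via R28)
R1: 62  (via R9)
Shortest route: R37 → R32 → R9 → R1 = 62 ms.

62 ms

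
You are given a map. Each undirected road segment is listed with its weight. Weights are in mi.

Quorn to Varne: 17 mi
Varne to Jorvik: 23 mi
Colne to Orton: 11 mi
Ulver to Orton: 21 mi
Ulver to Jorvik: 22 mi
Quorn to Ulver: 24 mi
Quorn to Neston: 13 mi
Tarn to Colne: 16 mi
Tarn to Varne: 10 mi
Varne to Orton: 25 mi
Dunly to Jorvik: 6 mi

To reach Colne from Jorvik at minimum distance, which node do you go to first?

Varne

Compare a few routes:
Jorvik–Ulver–Orton–Colne: 22+21+11 = 54
Jorvik–Varne–Tarn–Colne: 23+10+16 = 49
Cheapest is Jorvik–Varne–Tarn–Colne at 49 mi.
So from Jorvik the first move is to Varne.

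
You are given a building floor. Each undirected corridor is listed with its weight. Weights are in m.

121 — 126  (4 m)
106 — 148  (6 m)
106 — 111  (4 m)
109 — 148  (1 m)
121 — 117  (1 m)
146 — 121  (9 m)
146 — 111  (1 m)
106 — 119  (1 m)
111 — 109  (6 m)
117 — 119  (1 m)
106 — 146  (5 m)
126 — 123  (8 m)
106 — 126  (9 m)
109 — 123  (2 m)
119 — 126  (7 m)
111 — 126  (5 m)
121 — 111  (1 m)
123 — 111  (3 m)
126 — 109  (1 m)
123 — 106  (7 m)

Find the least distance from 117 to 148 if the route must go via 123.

Best 117 to 123: 117 → 121 → 111 → 123 costing 5
Shortest 123→148: 123 → 109 → 148 = 3
Total via 123: 5 + 3 = 8 m.

8 m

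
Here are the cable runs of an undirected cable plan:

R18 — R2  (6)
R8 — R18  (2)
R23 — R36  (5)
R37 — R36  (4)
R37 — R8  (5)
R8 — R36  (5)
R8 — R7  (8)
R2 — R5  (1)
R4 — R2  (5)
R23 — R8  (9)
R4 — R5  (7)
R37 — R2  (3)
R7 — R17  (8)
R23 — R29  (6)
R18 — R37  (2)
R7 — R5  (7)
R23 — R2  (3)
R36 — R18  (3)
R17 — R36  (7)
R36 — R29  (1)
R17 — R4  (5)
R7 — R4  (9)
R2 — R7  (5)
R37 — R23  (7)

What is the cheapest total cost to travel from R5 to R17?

Compare a few routes:
R5 - R2 - R4 - R17: 1+5+5 = 11
R5 - R2 - R7 - R17: 1+5+8 = 14
R5 - R4 - R17: 7+5 = 12
The minimum is 11 via R5 - R2 - R4 - R17.

11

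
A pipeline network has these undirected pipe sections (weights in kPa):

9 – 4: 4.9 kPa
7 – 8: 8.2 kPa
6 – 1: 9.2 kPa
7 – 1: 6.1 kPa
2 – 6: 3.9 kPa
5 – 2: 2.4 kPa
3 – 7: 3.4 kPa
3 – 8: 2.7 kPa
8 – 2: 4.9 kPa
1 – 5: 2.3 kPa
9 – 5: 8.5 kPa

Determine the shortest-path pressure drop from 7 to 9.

16.9 kPa

Enumerating some paths:
7–3–8–2–5–9: 3.4+2.7+4.9+2.4+8.5 = 21.9
7–1–5–9: 6.1+2.3+8.5 = 16.9
The minimum is 16.9 kPa via 7–1–5–9.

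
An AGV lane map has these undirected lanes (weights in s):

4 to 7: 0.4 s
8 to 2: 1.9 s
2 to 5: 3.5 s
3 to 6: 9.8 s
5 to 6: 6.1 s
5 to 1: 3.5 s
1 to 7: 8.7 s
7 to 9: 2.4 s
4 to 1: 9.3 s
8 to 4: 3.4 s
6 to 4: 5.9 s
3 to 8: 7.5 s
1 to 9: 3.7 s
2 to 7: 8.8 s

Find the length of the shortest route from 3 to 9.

Shortest distances from 3:
3: 0
8: 7.5  (via 3)
2: 9.4  (via 8)
6: 9.8  (via 3)
4: 10.9  (via 8)
7: 11.3  (via 4)
5: 12.9  (via 2)
9: 13.7  (via 7)
Shortest route: 3 → 8 → 4 → 7 → 9 = 13.7 s.

13.7 s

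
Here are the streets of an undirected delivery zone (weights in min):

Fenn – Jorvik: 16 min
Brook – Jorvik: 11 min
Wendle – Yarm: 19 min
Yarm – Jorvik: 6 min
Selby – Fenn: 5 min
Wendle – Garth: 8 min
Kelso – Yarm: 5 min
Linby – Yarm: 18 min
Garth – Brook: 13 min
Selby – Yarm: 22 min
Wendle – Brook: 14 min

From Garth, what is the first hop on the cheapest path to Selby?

Brook

Compare a few routes:
Garth → Brook → Jorvik → Yarm → Selby: 13+11+6+22 = 52
Garth → Brook → Jorvik → Fenn → Selby: 13+11+16+5 = 45
Garth → Wendle → Yarm → Selby: 8+19+22 = 49
Cheapest is Garth → Brook → Jorvik → Fenn → Selby at 45 min.
So from Garth the first move is to Brook.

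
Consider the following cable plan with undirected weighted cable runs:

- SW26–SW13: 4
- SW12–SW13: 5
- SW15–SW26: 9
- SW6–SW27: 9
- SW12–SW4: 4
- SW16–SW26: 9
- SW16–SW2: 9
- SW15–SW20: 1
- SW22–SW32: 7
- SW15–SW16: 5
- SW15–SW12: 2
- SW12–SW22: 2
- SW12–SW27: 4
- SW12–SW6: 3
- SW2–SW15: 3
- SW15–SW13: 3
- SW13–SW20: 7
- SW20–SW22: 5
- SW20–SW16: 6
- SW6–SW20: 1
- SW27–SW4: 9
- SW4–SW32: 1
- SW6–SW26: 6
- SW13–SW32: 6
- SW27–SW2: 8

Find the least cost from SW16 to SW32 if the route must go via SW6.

15

Shortest SW16→SW6: SW16 → SW20 → SW6 = 7
Shortest SW6→SW32: SW6 → SW12 → SW4 → SW32 = 8
Total via SW6: 7 + 8 = 15.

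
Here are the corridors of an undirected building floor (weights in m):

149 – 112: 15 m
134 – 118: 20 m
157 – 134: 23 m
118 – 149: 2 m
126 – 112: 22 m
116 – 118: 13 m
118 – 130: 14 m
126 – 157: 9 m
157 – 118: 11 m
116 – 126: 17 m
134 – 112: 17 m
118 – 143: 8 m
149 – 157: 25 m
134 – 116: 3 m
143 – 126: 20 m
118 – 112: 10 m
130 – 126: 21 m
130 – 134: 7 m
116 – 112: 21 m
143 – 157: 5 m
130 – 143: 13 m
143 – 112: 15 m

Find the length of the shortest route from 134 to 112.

Shortest distances from 134:
134: 0
116: 3  (via 134)
130: 7  (via 134)
118: 16  (via 116)
112: 17  (via 134)
Shortest route: 134 → 112 = 17 m.

17 m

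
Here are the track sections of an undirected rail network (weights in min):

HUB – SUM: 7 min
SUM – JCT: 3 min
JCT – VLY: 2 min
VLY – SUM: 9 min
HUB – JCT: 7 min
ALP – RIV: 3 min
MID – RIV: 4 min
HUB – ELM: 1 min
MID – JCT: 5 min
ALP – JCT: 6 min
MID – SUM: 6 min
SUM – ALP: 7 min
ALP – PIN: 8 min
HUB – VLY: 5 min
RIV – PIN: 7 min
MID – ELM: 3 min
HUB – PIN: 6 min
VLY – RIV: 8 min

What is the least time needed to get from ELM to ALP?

10 min

Candidate routes:
ELM → MID → JCT → ALP: 3+5+6 = 14
ELM → MID → RIV → ALP: 3+4+3 = 10
Cheapest is ELM → MID → RIV → ALP at 10 min.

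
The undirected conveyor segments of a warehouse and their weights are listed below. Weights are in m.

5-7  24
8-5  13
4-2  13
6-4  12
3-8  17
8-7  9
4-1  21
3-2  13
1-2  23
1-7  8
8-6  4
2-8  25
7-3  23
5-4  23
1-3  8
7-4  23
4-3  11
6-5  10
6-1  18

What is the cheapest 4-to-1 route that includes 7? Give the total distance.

Shortest 4→7: 4 → 7 = 23
Shortest 7→1: 7 → 1 = 8
Total via 7: 23 + 8 = 31 m.

31 m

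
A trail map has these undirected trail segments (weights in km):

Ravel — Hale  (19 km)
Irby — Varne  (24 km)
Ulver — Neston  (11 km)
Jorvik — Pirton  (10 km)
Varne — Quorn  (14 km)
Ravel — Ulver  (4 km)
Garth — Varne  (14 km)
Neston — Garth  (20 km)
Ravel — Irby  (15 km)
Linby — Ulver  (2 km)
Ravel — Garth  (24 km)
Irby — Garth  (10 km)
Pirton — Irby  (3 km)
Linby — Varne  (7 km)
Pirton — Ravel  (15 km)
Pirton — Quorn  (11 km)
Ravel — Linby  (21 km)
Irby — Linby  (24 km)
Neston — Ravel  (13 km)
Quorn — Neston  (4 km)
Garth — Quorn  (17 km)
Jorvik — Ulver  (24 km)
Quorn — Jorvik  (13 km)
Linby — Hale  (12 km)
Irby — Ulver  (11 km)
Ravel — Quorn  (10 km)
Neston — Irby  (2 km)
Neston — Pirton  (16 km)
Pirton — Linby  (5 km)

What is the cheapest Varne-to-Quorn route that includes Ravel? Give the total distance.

23 km

Best Varne to Ravel: Varne → Linby → Ulver → Ravel costing 13
Shortest Ravel→Quorn: Ravel → Quorn = 10
Total via Ravel: 13 + 10 = 23 km.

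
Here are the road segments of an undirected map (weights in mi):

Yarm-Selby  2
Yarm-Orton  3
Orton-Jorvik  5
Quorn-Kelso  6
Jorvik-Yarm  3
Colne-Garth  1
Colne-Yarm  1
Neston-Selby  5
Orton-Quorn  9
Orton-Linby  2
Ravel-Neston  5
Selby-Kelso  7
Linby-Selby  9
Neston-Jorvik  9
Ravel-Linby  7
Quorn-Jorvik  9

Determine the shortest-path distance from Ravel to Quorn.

18 mi

Running Dijkstra from Ravel:
Ravel: 0
Neston: 5  (via Ravel)
Linby: 7  (via Ravel)
Orton: 9  (via Linby)
Selby: 10  (via Neston)
Yarm: 12  (via Orton)
Colne: 13  (via Yarm)
Jorvik: 14  (via Neston)
Garth: 14  (via Colne)
Kelso: 17  (via Selby)
Quorn: 18  (via Orton)
Shortest route: Ravel → Linby → Orton → Quorn = 18 mi.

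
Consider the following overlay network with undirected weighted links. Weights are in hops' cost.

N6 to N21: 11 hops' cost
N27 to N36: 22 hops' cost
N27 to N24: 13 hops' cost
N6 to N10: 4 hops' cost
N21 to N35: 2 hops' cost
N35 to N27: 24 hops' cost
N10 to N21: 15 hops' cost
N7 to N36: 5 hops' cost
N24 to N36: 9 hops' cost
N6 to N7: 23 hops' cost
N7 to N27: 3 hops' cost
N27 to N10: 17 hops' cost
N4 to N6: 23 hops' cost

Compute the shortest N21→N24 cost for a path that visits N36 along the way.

43 hops' cost

Best N21 to N36: N21 → N35 → N27 → N7 → N36 costing 34
Shortest N36→N24: N36 → N24 = 9
Total via N36: 34 + 9 = 43 hops' cost.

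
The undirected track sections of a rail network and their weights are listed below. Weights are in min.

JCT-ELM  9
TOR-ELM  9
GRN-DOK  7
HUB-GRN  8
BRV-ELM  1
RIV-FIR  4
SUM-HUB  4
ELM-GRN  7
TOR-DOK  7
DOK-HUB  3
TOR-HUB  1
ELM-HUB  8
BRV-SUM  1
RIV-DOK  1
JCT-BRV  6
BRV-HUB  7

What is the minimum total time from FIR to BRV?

13 min

Settle nodes by increasing distance from FIR:
FIR: 0
RIV: 4  (via FIR)
DOK: 5  (via RIV)
HUB: 8  (via DOK)
TOR: 9  (via HUB)
GRN: 12  (via DOK)
SUM: 12  (via HUB)
BRV: 13  (via SUM)
Shortest route: FIR–RIV–DOK–HUB–SUM–BRV = 13 min.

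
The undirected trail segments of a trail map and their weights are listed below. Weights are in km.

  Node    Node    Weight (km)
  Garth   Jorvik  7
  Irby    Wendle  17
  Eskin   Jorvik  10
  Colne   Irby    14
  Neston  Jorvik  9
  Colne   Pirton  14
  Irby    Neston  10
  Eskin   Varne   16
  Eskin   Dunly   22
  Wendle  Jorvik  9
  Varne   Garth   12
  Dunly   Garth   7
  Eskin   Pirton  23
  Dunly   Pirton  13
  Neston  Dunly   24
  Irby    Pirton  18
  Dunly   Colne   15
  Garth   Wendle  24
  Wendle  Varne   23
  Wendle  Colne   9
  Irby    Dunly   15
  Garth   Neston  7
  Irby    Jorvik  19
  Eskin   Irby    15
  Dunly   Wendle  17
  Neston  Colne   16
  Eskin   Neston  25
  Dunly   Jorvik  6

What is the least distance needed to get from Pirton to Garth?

20 km

Compare a few routes:
Pirton - Dunly - Garth: 13+7 = 20
Pirton - Irby - Neston - Garth: 18+10+7 = 35
Pirton - Dunly - Jorvik - Garth: 13+6+7 = 26
Cheapest is Pirton - Dunly - Garth at 20 km.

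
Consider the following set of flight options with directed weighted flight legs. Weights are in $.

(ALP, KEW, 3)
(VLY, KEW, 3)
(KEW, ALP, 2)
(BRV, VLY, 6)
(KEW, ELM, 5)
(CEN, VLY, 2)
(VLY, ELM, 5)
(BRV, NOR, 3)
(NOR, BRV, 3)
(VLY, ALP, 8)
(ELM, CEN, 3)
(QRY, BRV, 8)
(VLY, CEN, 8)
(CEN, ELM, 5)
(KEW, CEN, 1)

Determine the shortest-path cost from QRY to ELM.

$19

Settle nodes by increasing distance from QRY:
QRY: 0
BRV: 8  (via QRY)
NOR: 11  (via BRV)
VLY: 14  (via BRV)
KEW: 17  (via VLY)
CEN: 18  (via KEW)
ALP: 19  (via KEW)
ELM: 19  (via VLY)
Shortest route: QRY–BRV–VLY–ELM = $19.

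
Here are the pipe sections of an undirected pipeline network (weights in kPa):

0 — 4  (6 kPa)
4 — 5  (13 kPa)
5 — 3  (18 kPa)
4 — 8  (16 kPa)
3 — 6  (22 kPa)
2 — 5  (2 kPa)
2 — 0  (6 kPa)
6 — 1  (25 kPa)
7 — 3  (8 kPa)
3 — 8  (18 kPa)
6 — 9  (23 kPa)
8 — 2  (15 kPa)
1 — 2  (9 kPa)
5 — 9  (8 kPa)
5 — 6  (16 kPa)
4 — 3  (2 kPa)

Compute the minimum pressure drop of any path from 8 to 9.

Enumerating some paths:
8 → 4 → 5 → 9: 16+13+8 = 37
8 → 2 → 5 → 9: 15+2+8 = 25
The minimum is 25 kPa via 8 → 2 → 5 → 9.

25 kPa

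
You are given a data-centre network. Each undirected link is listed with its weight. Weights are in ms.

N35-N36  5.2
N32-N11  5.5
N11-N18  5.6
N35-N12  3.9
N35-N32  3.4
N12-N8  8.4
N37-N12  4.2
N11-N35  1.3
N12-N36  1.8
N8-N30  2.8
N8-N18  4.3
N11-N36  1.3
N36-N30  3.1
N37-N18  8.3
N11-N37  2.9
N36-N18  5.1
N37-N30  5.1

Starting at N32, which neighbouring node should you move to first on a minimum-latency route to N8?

N35

Enumerating some paths:
N32–N11–N36–N30–N8: 5.5+1.3+3.1+2.8 = 12.7
N32–N35–N11–N36–N30–N8: 3.4+1.3+1.3+3.1+2.8 = 11.9
N32–N35–N36–N30–N8: 3.4+5.2+3.1+2.8 = 14.5
Cheapest is N32–N35–N11–N36–N30–N8 at 11.9 ms.
So from N32 the first move is to N35.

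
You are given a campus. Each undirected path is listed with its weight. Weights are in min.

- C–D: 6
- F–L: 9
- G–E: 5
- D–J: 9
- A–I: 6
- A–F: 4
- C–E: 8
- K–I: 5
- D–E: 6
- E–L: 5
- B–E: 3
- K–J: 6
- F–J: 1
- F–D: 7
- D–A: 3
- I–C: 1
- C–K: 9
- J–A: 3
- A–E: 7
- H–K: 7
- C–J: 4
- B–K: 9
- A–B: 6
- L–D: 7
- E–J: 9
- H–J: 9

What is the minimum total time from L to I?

14 min

Enumerating some paths:
L–D–A–I: 7+3+6 = 16
L–D–A–J–C–I: 7+3+3+4+1 = 18
L–F–J–C–I: 9+1+4+1 = 15
L–E–C–I: 5+8+1 = 14
The minimum is 14 min via L–E–C–I.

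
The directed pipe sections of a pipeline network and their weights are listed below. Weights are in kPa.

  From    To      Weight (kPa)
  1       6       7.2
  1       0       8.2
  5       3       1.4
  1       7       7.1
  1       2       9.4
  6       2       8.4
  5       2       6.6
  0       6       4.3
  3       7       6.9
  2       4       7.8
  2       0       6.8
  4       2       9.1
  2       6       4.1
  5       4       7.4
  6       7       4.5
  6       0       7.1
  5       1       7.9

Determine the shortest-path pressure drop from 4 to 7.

17.7 kPa

Running Dijkstra from 4:
4: 0
2: 9.1  (via 4)
6: 13.2  (via 2)
0: 15.9  (via 2)
7: 17.7  (via 6)
Shortest route: 4–2–6–7 = 17.7 kPa.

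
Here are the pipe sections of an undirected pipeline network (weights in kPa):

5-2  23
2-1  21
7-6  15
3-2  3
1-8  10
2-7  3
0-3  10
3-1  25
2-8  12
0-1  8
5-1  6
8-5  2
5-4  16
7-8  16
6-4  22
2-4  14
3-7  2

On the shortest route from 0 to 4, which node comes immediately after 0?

3

Candidate routes:
0 → 3 → 7 → 2 → 4: 10+2+3+14 = 29
0 → 1 → 8 → 5 → 4: 8+10+2+16 = 36
0 → 1 → 5 → 4: 8+6+16 = 30
0 → 3 → 2 → 4: 10+3+14 = 27
Cheapest is 0 → 3 → 2 → 4 at 27 kPa.
So from 0 the first move is to 3.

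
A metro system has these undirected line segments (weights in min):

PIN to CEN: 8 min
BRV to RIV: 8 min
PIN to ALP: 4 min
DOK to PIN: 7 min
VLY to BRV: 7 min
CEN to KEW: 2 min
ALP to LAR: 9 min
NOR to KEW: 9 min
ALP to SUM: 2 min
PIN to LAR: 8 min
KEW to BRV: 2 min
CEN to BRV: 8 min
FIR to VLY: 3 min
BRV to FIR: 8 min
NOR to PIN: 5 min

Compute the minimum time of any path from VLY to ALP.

23 min

Enumerating some paths:
VLY → BRV → KEW → NOR → PIN → ALP: 7+2+9+5+4 = 27
VLY → FIR → BRV → KEW → CEN → PIN → ALP: 3+8+2+2+8+4 = 27
VLY → BRV → KEW → CEN → PIN → ALP: 7+2+2+8+4 = 23
The minimum is 23 min via VLY → BRV → KEW → CEN → PIN → ALP.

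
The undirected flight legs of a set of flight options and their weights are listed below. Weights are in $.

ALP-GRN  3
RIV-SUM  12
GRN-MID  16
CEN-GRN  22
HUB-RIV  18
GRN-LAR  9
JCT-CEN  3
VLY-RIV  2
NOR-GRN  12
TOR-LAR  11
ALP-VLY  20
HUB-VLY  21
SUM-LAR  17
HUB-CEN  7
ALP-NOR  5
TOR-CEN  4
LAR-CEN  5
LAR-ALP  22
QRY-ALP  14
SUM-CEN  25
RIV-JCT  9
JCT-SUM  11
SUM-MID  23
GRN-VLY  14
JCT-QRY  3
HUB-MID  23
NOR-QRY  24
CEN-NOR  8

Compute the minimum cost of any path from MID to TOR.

$34

Running Dijkstra from MID:
MID: 0
GRN: 16  (via MID)
ALP: 19  (via GRN)
SUM: 23  (via MID)
HUB: 23  (via MID)
NOR: 24  (via ALP)
LAR: 25  (via GRN)
VLY: 30  (via GRN)
CEN: 30  (via HUB)
RIV: 32  (via VLY)
QRY: 33  (via ALP)
JCT: 33  (via CEN)
TOR: 34  (via CEN)
Shortest route: MID → HUB → CEN → TOR = $34.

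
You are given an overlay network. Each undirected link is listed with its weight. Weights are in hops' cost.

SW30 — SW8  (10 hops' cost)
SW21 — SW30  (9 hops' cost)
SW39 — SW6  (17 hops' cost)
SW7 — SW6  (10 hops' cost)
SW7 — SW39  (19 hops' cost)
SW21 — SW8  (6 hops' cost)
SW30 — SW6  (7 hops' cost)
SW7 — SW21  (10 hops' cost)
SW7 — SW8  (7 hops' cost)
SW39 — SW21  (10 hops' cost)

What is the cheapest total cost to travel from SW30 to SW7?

17 hops' cost

Shortest distances from SW30:
SW30: 0
SW6: 7  (via SW30)
SW21: 9  (via SW30)
SW8: 10  (via SW30)
SW7: 17  (via SW6)
Shortest route: SW30–SW6–SW7 = 17 hops' cost.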